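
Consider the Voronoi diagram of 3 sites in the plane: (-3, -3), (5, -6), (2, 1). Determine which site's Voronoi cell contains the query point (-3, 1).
Nearest site = (-3, -3)

The Voronoi cell of site s contains exactly those query points closer to s than to any other site. Compute squared distances from q = (-3, 1) to each site:
  (-3 − -3)² + (-3 − 1)² = 16
  (2 − -3)² + (1 − 1)² = 25
  (5 − -3)² + (-6 − 1)² = 113
Minimum is attained by (-3, -3), so q lies in its Voronoi cell.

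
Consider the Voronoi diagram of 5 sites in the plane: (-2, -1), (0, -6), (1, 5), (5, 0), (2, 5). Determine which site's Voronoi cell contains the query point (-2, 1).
Nearest site = (-2, -1)

The Voronoi cell of site s contains exactly those query points closer to s than to any other site. Compute squared distances from q = (-2, 1) to each site:
  (-2 − -2)² + (-1 − 1)² = 4
  (1 − -2)² + (5 − 1)² = 25
  (2 − -2)² + (5 − 1)² = 32
  (5 − -2)² + (0 − 1)² = 50
  (0 − -2)² + (-6 − 1)² = 53
Minimum is attained by (-2, -1), so q lies in its Voronoi cell.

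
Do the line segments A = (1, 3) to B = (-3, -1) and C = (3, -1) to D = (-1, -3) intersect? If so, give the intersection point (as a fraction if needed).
No (intersection of containing lines falls outside at least one segment)

Parametrize and solve: t = 5/2, s = 3. At least one of these is outside [0, 1], so the segments do not intersect.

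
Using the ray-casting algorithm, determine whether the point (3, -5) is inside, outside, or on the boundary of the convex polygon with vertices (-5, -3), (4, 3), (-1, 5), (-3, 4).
The point (3, -5) lies strictly outside the polygon

Cast a horizontal ray to the right from the query point and count how many polygon edges it crosses (each edge strictly once or zero times, handled with the usual half-open convention). 
Parity of crossings → even ⇒ outside.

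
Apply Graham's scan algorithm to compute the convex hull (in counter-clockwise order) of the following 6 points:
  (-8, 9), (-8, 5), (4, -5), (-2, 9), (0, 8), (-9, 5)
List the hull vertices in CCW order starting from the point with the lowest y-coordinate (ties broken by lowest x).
Hull (CCW) = [(4, -5), (0, 8), (-2, 9), (-8, 9), (-9, 5)]

Graham scan procedure:
  1. Find the pivot p₀ = point with lowest y (tie → lowest x): (4, -5).
  2. Sort the remaining points by polar angle around p₀.
  3. Walk through sorted points, maintaining a stack; pop the top while the last three entries make a non-left turn (cross product ≤ 0).
  4. Final stack is the convex hull in CCW order: (4, -5), (0, 8), (-2, 9), (-8, 9), (-9, 5).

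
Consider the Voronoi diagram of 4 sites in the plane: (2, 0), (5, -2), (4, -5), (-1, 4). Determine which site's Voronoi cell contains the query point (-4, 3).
Nearest site = (-1, 4)

The Voronoi cell of site s contains exactly those query points closer to s than to any other site. Compute squared distances from q = (-4, 3) to each site:
  (-1 − -4)² + (4 − 3)² = 10
  (2 − -4)² + (0 − 3)² = 45
  (5 − -4)² + (-2 − 3)² = 106
  (4 − -4)² + (-5 − 3)² = 128
Minimum is attained by (-1, 4), so q lies in its Voronoi cell.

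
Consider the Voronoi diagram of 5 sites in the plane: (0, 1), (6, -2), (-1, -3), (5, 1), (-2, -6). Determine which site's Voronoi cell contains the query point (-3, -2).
Nearest site = (-1, -3)

The Voronoi cell of site s contains exactly those query points closer to s than to any other site. Compute squared distances from q = (-3, -2) to each site:
  (-1 − -3)² + (-3 − -2)² = 5
  (-2 − -3)² + (-6 − -2)² = 17
  (0 − -3)² + (1 − -2)² = 18
  (5 − -3)² + (1 − -2)² = 73
  (6 − -3)² + (-2 − -2)² = 81
Minimum is attained by (-1, -3), so q lies in its Voronoi cell.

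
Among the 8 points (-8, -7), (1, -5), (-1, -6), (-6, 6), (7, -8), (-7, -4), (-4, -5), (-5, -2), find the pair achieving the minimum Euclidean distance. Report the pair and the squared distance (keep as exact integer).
Pair = ((1, -5), (-1, -6)); squared distance = 5

Compute all C(8, 2) = 28 pairwise squared distances (x_i − x_j)² + (y_i − y_j)². The minimum is 5, attained by the pair ((1, -5), (-1, -6)).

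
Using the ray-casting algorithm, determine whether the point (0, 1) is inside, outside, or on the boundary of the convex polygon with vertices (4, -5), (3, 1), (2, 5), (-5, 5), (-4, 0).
The point (0, 1) lies strictly inside the polygon

Cast a horizontal ray to the right from the query point and count how many polygon edges it crosses (each edge strictly once or zero times, handled with the usual half-open convention). 
Parity of crossings → odd ⇒ inside.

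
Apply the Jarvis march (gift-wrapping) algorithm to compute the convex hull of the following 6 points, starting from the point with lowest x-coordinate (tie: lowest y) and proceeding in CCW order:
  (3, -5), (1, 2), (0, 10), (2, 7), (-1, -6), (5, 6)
Hull (CCW) = [(-1, -6), (3, -5), (5, 6), (0, 10)]

Jarvis march: at each step, from the current hull vertex p, select the next vertex q as the point such that every other point lies strictly to the left of (or on) the directed line p → q. (Equivalently: for every other point r, the cross product (q − p) × (r − p) ≥ 0.)
Starting point (lowest x, tie lowest y): (-1, -6). Wrap until returning to start. Resulting hull: (-1, -6), (3, -5), (5, 6), (0, 10).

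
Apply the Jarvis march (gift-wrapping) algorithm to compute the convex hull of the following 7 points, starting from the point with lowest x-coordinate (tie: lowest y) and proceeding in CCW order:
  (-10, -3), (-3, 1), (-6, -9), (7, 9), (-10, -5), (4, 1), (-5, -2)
Hull (CCW) = [(-10, -5), (-6, -9), (4, 1), (7, 9), (-10, -3)]

Jarvis march: at each step, from the current hull vertex p, select the next vertex q as the point such that every other point lies strictly to the left of (or on) the directed line p → q. (Equivalently: for every other point r, the cross product (q − p) × (r − p) ≥ 0.)
Starting point (lowest x, tie lowest y): (-10, -5). Wrap until returning to start. Resulting hull: (-10, -5), (-6, -9), (4, 1), (7, 9), (-10, -3).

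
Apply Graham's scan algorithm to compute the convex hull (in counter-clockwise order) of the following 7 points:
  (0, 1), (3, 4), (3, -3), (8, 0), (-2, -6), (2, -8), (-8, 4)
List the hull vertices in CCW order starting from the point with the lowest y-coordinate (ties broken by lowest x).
Hull (CCW) = [(2, -8), (8, 0), (3, 4), (-8, 4), (-2, -6)]

Graham scan procedure:
  1. Find the pivot p₀ = point with lowest y (tie → lowest x): (2, -8).
  2. Sort the remaining points by polar angle around p₀.
  3. Walk through sorted points, maintaining a stack; pop the top while the last three entries make a non-left turn (cross product ≤ 0).
  4. Final stack is the convex hull in CCW order: (2, -8), (8, 0), (3, 4), (-8, 4), (-2, -6).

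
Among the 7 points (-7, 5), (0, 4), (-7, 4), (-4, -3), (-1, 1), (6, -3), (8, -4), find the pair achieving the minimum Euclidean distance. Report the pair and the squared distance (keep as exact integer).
Pair = ((-7, 5), (-7, 4)); squared distance = 1

Compute all C(7, 2) = 21 pairwise squared distances (x_i − x_j)² + (y_i − y_j)². The minimum is 1, attained by the pair ((-7, 5), (-7, 4)).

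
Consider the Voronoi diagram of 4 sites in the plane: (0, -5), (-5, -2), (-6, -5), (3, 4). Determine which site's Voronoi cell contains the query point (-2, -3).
Nearest site = (0, -5)

The Voronoi cell of site s contains exactly those query points closer to s than to any other site. Compute squared distances from q = (-2, -3) to each site:
  (0 − -2)² + (-5 − -3)² = 8
  (-5 − -2)² + (-2 − -3)² = 10
  (-6 − -2)² + (-5 − -3)² = 20
  (3 − -2)² + (4 − -3)² = 74
Minimum is attained by (0, -5), so q lies in its Voronoi cell.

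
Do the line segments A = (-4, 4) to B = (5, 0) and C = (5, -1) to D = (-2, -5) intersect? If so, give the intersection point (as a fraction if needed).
No (intersection of containing lines falls outside at least one segment)

Parametrize and solve: t = 71/64, s = -9/64. At least one of these is outside [0, 1], so the segments do not intersect.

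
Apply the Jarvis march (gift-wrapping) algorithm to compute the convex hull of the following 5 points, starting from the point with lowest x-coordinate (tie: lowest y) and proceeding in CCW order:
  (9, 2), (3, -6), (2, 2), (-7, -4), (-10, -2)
Hull (CCW) = [(-10, -2), (-7, -4), (3, -6), (9, 2), (2, 2)]

Jarvis march: at each step, from the current hull vertex p, select the next vertex q as the point such that every other point lies strictly to the left of (or on) the directed line p → q. (Equivalently: for every other point r, the cross product (q − p) × (r − p) ≥ 0.)
Starting point (lowest x, tie lowest y): (-10, -2). Wrap until returning to start. Resulting hull: (-10, -2), (-7, -4), (3, -6), (9, 2), (2, 2).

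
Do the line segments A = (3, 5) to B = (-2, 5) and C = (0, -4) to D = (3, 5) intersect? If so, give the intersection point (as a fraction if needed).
Yes; intersection at (3, 5) (t = 0 on AB, s = 1 on CD)

Parametrize AB as A + t(B − A) = (3 + -5 t, 5 + 0 t) and CD as C + s(D − C) = (0 + 3 s, -4 + 9 s). Solve the linear system for (t, s). Determinant = 45 ≠ 0, so a unique intersection of the containing lines exists. Solution: t = 0, s = 1 — both in [0, 1], so the segments cross. Intersection point: (3, 5).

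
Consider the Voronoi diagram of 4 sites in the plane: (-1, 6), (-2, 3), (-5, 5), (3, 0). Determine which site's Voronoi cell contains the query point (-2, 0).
Nearest site = (-2, 3)

The Voronoi cell of site s contains exactly those query points closer to s than to any other site. Compute squared distances from q = (-2, 0) to each site:
  (-2 − -2)² + (3 − 0)² = 9
  (3 − -2)² + (0 − 0)² = 25
  (-5 − -2)² + (5 − 0)² = 34
  (-1 − -2)² + (6 − 0)² = 37
Minimum is attained by (-2, 3), so q lies in its Voronoi cell.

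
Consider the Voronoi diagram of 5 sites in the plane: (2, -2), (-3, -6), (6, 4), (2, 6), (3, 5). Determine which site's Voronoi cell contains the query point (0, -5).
Nearest site = (-3, -6)

The Voronoi cell of site s contains exactly those query points closer to s than to any other site. Compute squared distances from q = (0, -5) to each site:
  (-3 − 0)² + (-6 − -5)² = 10
  (2 − 0)² + (-2 − -5)² = 13
  (3 − 0)² + (5 − -5)² = 109
  (6 − 0)² + (4 − -5)² = 117
  (2 − 0)² + (6 − -5)² = 125
Minimum is attained by (-3, -6), so q lies in its Voronoi cell.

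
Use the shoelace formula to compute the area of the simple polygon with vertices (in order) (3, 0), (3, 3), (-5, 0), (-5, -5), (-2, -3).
Area = 63/2

Shoelace formula: Area = (1/2) |Σ_i (x_i · y_{i+1} − x_{i+1} · y_i)| (indices mod n). Compute each cross term:
  (3)(3) − (3)(0) = 9
  (3)(0) − (-5)(3) = 15
  (-5)(-5) − (-5)(0) = 25
  (-5)(-3) − (-2)(-5) = 5
  (-2)(0) − (3)(-3) = 9
Sum = 63, so (signed) Area = 63/2 = 63/2, |Area| = 63/2.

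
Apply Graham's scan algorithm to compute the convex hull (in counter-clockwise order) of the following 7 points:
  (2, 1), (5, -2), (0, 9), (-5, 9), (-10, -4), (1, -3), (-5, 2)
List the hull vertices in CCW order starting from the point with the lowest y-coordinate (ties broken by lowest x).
Hull (CCW) = [(-10, -4), (1, -3), (5, -2), (0, 9), (-5, 9)]

Graham scan procedure:
  1. Find the pivot p₀ = point with lowest y (tie → lowest x): (-10, -4).
  2. Sort the remaining points by polar angle around p₀.
  3. Walk through sorted points, maintaining a stack; pop the top while the last three entries make a non-left turn (cross product ≤ 0).
  4. Final stack is the convex hull in CCW order: (-10, -4), (1, -3), (5, -2), (0, 9), (-5, 9).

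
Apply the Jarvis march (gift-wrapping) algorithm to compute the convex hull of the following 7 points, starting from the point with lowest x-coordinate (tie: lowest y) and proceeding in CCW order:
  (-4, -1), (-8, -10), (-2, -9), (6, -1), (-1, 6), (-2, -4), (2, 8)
Hull (CCW) = [(-8, -10), (-2, -9), (6, -1), (2, 8), (-1, 6)]

Jarvis march: at each step, from the current hull vertex p, select the next vertex q as the point such that every other point lies strictly to the left of (or on) the directed line p → q. (Equivalently: for every other point r, the cross product (q − p) × (r − p) ≥ 0.)
Starting point (lowest x, tie lowest y): (-8, -10). Wrap until returning to start. Resulting hull: (-8, -10), (-2, -9), (6, -1), (2, 8), (-1, 6).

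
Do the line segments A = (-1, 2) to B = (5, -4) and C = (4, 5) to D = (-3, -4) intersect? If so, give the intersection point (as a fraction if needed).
Yes; intersection at (1/2, 1/2) (t = 1/4 on AB, s = 1/2 on CD)

Parametrize AB as A + t(B − A) = (-1 + 6 t, 2 + -6 t) and CD as C + s(D − C) = (4 + -7 s, 5 + -9 s). Solve the linear system for (t, s). Determinant = 96 ≠ 0, so a unique intersection of the containing lines exists. Solution: t = 1/4, s = 1/2 — both in [0, 1], so the segments cross. Intersection point: (1/2, 1/2).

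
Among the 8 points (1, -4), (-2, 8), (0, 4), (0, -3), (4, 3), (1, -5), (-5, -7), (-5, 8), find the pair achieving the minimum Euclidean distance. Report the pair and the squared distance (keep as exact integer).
Pair = ((1, -4), (1, -5)); squared distance = 1

Compute all C(8, 2) = 28 pairwise squared distances (x_i − x_j)² + (y_i − y_j)². The minimum is 1, attained by the pair ((1, -4), (1, -5)).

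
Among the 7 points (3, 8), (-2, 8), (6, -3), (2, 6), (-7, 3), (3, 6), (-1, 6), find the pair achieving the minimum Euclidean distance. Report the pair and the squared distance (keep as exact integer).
Pair = ((2, 6), (3, 6)); squared distance = 1

Compute all C(7, 2) = 21 pairwise squared distances (x_i − x_j)² + (y_i − y_j)². The minimum is 1, attained by the pair ((2, 6), (3, 6)).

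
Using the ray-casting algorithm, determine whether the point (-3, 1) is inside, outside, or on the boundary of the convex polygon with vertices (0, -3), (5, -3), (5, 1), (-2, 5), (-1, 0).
The point (-3, 1) lies strictly outside the polygon

Cast a horizontal ray to the right from the query point and count how many polygon edges it crosses (each edge strictly once or zero times, handled with the usual half-open convention). 
Parity of crossings → even ⇒ outside.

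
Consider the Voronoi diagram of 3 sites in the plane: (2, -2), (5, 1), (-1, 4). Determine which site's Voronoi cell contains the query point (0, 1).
Nearest site = (-1, 4)

The Voronoi cell of site s contains exactly those query points closer to s than to any other site. Compute squared distances from q = (0, 1) to each site:
  (-1 − 0)² + (4 − 1)² = 10
  (2 − 0)² + (-2 − 1)² = 13
  (5 − 0)² + (1 − 1)² = 25
Minimum is attained by (-1, 4), so q lies in its Voronoi cell.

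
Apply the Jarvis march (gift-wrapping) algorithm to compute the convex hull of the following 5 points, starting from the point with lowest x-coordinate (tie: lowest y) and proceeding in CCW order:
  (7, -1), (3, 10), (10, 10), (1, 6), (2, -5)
Hull (CCW) = [(1, 6), (2, -5), (7, -1), (10, 10), (3, 10)]

Jarvis march: at each step, from the current hull vertex p, select the next vertex q as the point such that every other point lies strictly to the left of (or on) the directed line p → q. (Equivalently: for every other point r, the cross product (q − p) × (r − p) ≥ 0.)
Starting point (lowest x, tie lowest y): (1, 6). Wrap until returning to start. Resulting hull: (1, 6), (2, -5), (7, -1), (10, 10), (3, 10).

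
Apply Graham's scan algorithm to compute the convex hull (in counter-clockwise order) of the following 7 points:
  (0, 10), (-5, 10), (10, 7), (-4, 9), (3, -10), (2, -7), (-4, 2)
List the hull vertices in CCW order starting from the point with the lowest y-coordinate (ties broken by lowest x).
Hull (CCW) = [(3, -10), (10, 7), (0, 10), (-5, 10), (-4, 2)]

Graham scan procedure:
  1. Find the pivot p₀ = point with lowest y (tie → lowest x): (3, -10).
  2. Sort the remaining points by polar angle around p₀.
  3. Walk through sorted points, maintaining a stack; pop the top while the last three entries make a non-left turn (cross product ≤ 0).
  4. Final stack is the convex hull in CCW order: (3, -10), (10, 7), (0, 10), (-5, 10), (-4, 2).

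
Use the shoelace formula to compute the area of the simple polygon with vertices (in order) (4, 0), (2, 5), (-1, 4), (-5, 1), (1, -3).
Area = 39

Shoelace formula: Area = (1/2) |Σ_i (x_i · y_{i+1} − x_{i+1} · y_i)| (indices mod n). Compute each cross term:
  (4)(5) − (2)(0) = 20
  (2)(4) − (-1)(5) = 13
  (-1)(1) − (-5)(4) = 19
  (-5)(-3) − (1)(1) = 14
  (1)(0) − (4)(-3) = 12
Sum = 78, so (signed) Area = 78/2 = 39, |Area| = 39.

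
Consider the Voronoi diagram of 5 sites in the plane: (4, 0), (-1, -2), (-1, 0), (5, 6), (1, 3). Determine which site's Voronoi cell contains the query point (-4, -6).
Nearest site = (-1, -2)

The Voronoi cell of site s contains exactly those query points closer to s than to any other site. Compute squared distances from q = (-4, -6) to each site:
  (-1 − -4)² + (-2 − -6)² = 25
  (-1 − -4)² + (0 − -6)² = 45
  (4 − -4)² + (0 − -6)² = 100
  (1 − -4)² + (3 − -6)² = 106
  (5 − -4)² + (6 − -6)² = 225
Minimum is attained by (-1, -2), so q lies in its Voronoi cell.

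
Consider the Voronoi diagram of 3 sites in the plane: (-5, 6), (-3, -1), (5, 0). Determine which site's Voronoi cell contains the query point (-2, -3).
Nearest site = (-3, -1)

The Voronoi cell of site s contains exactly those query points closer to s than to any other site. Compute squared distances from q = (-2, -3) to each site:
  (-3 − -2)² + (-1 − -3)² = 5
  (5 − -2)² + (0 − -3)² = 58
  (-5 − -2)² + (6 − -3)² = 90
Minimum is attained by (-3, -1), so q lies in its Voronoi cell.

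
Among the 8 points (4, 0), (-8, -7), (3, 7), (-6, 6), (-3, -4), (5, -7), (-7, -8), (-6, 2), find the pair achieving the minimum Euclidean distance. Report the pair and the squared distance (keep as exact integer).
Pair = ((-8, -7), (-7, -8)); squared distance = 2

Compute all C(8, 2) = 28 pairwise squared distances (x_i − x_j)² + (y_i − y_j)². The minimum is 2, attained by the pair ((-8, -7), (-7, -8)).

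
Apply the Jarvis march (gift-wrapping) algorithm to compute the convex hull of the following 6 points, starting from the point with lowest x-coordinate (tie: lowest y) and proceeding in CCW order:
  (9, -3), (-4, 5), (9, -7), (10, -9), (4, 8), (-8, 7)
Hull (CCW) = [(-8, 7), (10, -9), (9, -3), (4, 8)]

Jarvis march: at each step, from the current hull vertex p, select the next vertex q as the point such that every other point lies strictly to the left of (or on) the directed line p → q. (Equivalently: for every other point r, the cross product (q − p) × (r − p) ≥ 0.)
Starting point (lowest x, tie lowest y): (-8, 7). Wrap until returning to start. Resulting hull: (-8, 7), (10, -9), (9, -3), (4, 8).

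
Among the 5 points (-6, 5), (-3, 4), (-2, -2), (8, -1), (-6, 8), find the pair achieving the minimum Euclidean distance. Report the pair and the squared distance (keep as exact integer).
Pair = ((-6, 5), (-6, 8)); squared distance = 9

Compute all C(5, 2) = 10 pairwise squared distances (x_i − x_j)² + (y_i − y_j)². The minimum is 9, attained by the pair ((-6, 5), (-6, 8)).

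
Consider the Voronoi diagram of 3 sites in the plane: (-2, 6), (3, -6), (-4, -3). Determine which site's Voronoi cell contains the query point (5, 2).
Nearest site = (-2, 6)

The Voronoi cell of site s contains exactly those query points closer to s than to any other site. Compute squared distances from q = (5, 2) to each site:
  (-2 − 5)² + (6 − 2)² = 65
  (3 − 5)² + (-6 − 2)² = 68
  (-4 − 5)² + (-3 − 2)² = 106
Minimum is attained by (-2, 6), so q lies in its Voronoi cell.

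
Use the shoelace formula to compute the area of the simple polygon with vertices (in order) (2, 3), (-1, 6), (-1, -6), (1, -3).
Area = 45/2

Shoelace formula: Area = (1/2) |Σ_i (x_i · y_{i+1} − x_{i+1} · y_i)| (indices mod n). Compute each cross term:
  (2)(6) − (-1)(3) = 15
  (-1)(-6) − (-1)(6) = 12
  (-1)(-3) − (1)(-6) = 9
  (1)(3) − (2)(-3) = 9
Sum = 45, so (signed) Area = 45/2 = 45/2, |Area| = 45/2.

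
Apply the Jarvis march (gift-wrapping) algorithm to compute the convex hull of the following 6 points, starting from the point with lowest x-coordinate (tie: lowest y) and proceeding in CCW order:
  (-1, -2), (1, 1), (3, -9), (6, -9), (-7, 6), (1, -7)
Hull (CCW) = [(-7, 6), (1, -7), (3, -9), (6, -9), (1, 1)]

Jarvis march: at each step, from the current hull vertex p, select the next vertex q as the point such that every other point lies strictly to the left of (or on) the directed line p → q. (Equivalently: for every other point r, the cross product (q − p) × (r − p) ≥ 0.)
Starting point (lowest x, tie lowest y): (-7, 6). Wrap until returning to start. Resulting hull: (-7, 6), (1, -7), (3, -9), (6, -9), (1, 1).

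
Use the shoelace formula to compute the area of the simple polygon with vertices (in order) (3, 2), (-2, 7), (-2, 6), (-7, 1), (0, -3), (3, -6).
Area = 121/2

Shoelace formula: Area = (1/2) |Σ_i (x_i · y_{i+1} − x_{i+1} · y_i)| (indices mod n). Compute each cross term:
  (3)(7) − (-2)(2) = 25
  (-2)(6) − (-2)(7) = 2
  (-2)(1) − (-7)(6) = 40
  (-7)(-3) − (0)(1) = 21
  (0)(-6) − (3)(-3) = 9
  (3)(2) − (3)(-6) = 24
Sum = 121, so (signed) Area = 121/2 = 121/2, |Area| = 121/2.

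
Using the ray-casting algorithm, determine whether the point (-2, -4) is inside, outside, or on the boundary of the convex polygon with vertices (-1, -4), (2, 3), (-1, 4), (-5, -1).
The point (-2, -4) lies strictly outside the polygon

Cast a horizontal ray to the right from the query point and count how many polygon edges it crosses (each edge strictly once or zero times, handled with the usual half-open convention). 
Parity of crossings → even ⇒ outside.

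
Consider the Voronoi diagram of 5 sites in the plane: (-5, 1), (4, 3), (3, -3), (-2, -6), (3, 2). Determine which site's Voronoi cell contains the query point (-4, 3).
Nearest site = (-5, 1)

The Voronoi cell of site s contains exactly those query points closer to s than to any other site. Compute squared distances from q = (-4, 3) to each site:
  (-5 − -4)² + (1 − 3)² = 5
  (3 − -4)² + (2 − 3)² = 50
  (4 − -4)² + (3 − 3)² = 64
  (-2 − -4)² + (-6 − 3)² = 85
  (3 − -4)² + (-3 − 3)² = 85
Minimum is attained by (-5, 1), so q lies in its Voronoi cell.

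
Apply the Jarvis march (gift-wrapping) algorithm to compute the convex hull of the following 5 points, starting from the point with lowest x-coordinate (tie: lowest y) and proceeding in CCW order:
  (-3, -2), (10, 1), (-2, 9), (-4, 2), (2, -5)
Hull (CCW) = [(-4, 2), (-3, -2), (2, -5), (10, 1), (-2, 9)]

Jarvis march: at each step, from the current hull vertex p, select the next vertex q as the point such that every other point lies strictly to the left of (or on) the directed line p → q. (Equivalently: for every other point r, the cross product (q − p) × (r − p) ≥ 0.)
Starting point (lowest x, tie lowest y): (-4, 2). Wrap until returning to start. Resulting hull: (-4, 2), (-3, -2), (2, -5), (10, 1), (-2, 9).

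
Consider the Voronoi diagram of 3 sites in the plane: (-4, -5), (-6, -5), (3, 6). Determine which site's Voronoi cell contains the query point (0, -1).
Nearest site = (-4, -5)

The Voronoi cell of site s contains exactly those query points closer to s than to any other site. Compute squared distances from q = (0, -1) to each site:
  (-4 − 0)² + (-5 − -1)² = 32
  (-6 − 0)² + (-5 − -1)² = 52
  (3 − 0)² + (6 − -1)² = 58
Minimum is attained by (-4, -5), so q lies in its Voronoi cell.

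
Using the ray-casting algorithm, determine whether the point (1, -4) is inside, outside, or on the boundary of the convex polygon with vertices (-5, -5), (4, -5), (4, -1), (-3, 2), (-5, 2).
The point (1, -4) lies strictly inside the polygon

Cast a horizontal ray to the right from the query point and count how many polygon edges it crosses (each edge strictly once or zero times, handled with the usual half-open convention). 
Parity of crossings → odd ⇒ inside.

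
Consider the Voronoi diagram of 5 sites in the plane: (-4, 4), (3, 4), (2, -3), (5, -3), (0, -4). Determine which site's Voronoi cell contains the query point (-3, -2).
Nearest site = (0, -4)

The Voronoi cell of site s contains exactly those query points closer to s than to any other site. Compute squared distances from q = (-3, -2) to each site:
  (0 − -3)² + (-4 − -2)² = 13
  (2 − -3)² + (-3 − -2)² = 26
  (-4 − -3)² + (4 − -2)² = 37
  (5 − -3)² + (-3 − -2)² = 65
  (3 − -3)² + (4 − -2)² = 72
Minimum is attained by (0, -4), so q lies in its Voronoi cell.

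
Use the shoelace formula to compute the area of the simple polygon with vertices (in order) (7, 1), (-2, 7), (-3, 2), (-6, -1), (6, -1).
Area = 54

Shoelace formula: Area = (1/2) |Σ_i (x_i · y_{i+1} − x_{i+1} · y_i)| (indices mod n). Compute each cross term:
  (7)(7) − (-2)(1) = 51
  (-2)(2) − (-3)(7) = 17
  (-3)(-1) − (-6)(2) = 15
  (-6)(-1) − (6)(-1) = 12
  (6)(1) − (7)(-1) = 13
Sum = 108, so (signed) Area = 108/2 = 54, |Area| = 54.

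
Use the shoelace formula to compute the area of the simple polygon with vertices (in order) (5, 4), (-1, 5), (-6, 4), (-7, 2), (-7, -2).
Area = 81/2

Shoelace formula: Area = (1/2) |Σ_i (x_i · y_{i+1} − x_{i+1} · y_i)| (indices mod n). Compute each cross term:
  (5)(5) − (-1)(4) = 29
  (-1)(4) − (-6)(5) = 26
  (-6)(2) − (-7)(4) = 16
  (-7)(-2) − (-7)(2) = 28
  (-7)(4) − (5)(-2) = -18
Sum = 81, so (signed) Area = 81/2 = 81/2, |Area| = 81/2.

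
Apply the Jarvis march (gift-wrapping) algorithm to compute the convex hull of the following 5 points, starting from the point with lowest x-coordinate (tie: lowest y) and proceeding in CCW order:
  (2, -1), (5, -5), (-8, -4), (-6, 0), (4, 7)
Hull (CCW) = [(-8, -4), (5, -5), (4, 7), (-6, 0)]

Jarvis march: at each step, from the current hull vertex p, select the next vertex q as the point such that every other point lies strictly to the left of (or on) the directed line p → q. (Equivalently: for every other point r, the cross product (q − p) × (r − p) ≥ 0.)
Starting point (lowest x, tie lowest y): (-8, -4). Wrap until returning to start. Resulting hull: (-8, -4), (5, -5), (4, 7), (-6, 0).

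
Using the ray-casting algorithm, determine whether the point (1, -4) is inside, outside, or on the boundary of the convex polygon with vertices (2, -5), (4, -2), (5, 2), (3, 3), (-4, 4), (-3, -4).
The point (1, -4) lies strictly inside the polygon

Cast a horizontal ray to the right from the query point and count how many polygon edges it crosses (each edge strictly once or zero times, handled with the usual half-open convention). 
Parity of crossings → odd ⇒ inside.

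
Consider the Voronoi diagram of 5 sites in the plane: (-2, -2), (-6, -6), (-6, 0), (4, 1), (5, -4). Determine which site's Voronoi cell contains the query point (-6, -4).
Nearest site = (-6, -6)

The Voronoi cell of site s contains exactly those query points closer to s than to any other site. Compute squared distances from q = (-6, -4) to each site:
  (-6 − -6)² + (-6 − -4)² = 4
  (-6 − -6)² + (0 − -4)² = 16
  (-2 − -6)² + (-2 − -4)² = 20
  (5 − -6)² + (-4 − -4)² = 121
  (4 − -6)² + (1 − -4)² = 125
Minimum is attained by (-6, -6), so q lies in its Voronoi cell.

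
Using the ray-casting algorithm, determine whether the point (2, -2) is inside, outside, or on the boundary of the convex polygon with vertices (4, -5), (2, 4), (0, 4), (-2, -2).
The point (2, -2) lies strictly inside the polygon

Cast a horizontal ray to the right from the query point and count how many polygon edges it crosses (each edge strictly once or zero times, handled with the usual half-open convention). 
Parity of crossings → odd ⇒ inside.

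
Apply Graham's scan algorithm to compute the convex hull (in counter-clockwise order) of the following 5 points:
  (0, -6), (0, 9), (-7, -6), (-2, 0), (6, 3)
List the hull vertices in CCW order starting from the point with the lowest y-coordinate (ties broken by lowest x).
Hull (CCW) = [(-7, -6), (0, -6), (6, 3), (0, 9)]

Graham scan procedure:
  1. Find the pivot p₀ = point with lowest y (tie → lowest x): (-7, -6).
  2. Sort the remaining points by polar angle around p₀.
  3. Walk through sorted points, maintaining a stack; pop the top while the last three entries make a non-left turn (cross product ≤ 0).
  4. Final stack is the convex hull in CCW order: (-7, -6), (0, -6), (6, 3), (0, 9).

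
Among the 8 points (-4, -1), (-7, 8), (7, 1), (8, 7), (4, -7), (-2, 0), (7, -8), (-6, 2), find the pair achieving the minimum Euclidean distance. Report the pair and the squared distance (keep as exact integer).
Pair = ((-4, -1), (-2, 0)); squared distance = 5

Compute all C(8, 2) = 28 pairwise squared distances (x_i − x_j)² + (y_i − y_j)². The minimum is 5, attained by the pair ((-4, -1), (-2, 0)).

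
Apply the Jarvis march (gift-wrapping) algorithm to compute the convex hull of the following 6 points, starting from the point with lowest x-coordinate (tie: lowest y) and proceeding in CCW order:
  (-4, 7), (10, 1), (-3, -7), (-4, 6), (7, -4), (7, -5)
Hull (CCW) = [(-4, 6), (-3, -7), (7, -5), (10, 1), (-4, 7)]

Jarvis march: at each step, from the current hull vertex p, select the next vertex q as the point such that every other point lies strictly to the left of (or on) the directed line p → q. (Equivalently: for every other point r, the cross product (q − p) × (r − p) ≥ 0.)
Starting point (lowest x, tie lowest y): (-4, 6). Wrap until returning to start. Resulting hull: (-4, 6), (-3, -7), (7, -5), (10, 1), (-4, 7).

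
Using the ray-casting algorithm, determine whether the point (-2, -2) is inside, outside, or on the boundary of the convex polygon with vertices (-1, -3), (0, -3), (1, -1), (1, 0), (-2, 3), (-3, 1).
The point (-2, -2) lies strictly outside the polygon

Cast a horizontal ray to the right from the query point and count how many polygon edges it crosses (each edge strictly once or zero times, handled with the usual half-open convention). 
Parity of crossings → even ⇒ outside.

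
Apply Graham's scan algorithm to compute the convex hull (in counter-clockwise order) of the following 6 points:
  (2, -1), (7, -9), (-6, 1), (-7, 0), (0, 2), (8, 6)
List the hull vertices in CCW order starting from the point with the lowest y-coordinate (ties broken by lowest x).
Hull (CCW) = [(7, -9), (8, 6), (-6, 1), (-7, 0)]

Graham scan procedure:
  1. Find the pivot p₀ = point with lowest y (tie → lowest x): (7, -9).
  2. Sort the remaining points by polar angle around p₀.
  3. Walk through sorted points, maintaining a stack; pop the top while the last three entries make a non-left turn (cross product ≤ 0).
  4. Final stack is the convex hull in CCW order: (7, -9), (8, 6), (-6, 1), (-7, 0).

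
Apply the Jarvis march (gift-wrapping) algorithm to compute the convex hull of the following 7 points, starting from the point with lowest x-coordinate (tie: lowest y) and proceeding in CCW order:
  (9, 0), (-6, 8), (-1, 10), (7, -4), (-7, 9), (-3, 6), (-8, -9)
Hull (CCW) = [(-8, -9), (7, -4), (9, 0), (-1, 10), (-7, 9)]

Jarvis march: at each step, from the current hull vertex p, select the next vertex q as the point such that every other point lies strictly to the left of (or on) the directed line p → q. (Equivalently: for every other point r, the cross product (q − p) × (r − p) ≥ 0.)
Starting point (lowest x, tie lowest y): (-8, -9). Wrap until returning to start. Resulting hull: (-8, -9), (7, -4), (9, 0), (-1, 10), (-7, 9).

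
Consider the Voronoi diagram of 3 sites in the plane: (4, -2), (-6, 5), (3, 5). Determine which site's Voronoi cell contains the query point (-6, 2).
Nearest site = (-6, 5)

The Voronoi cell of site s contains exactly those query points closer to s than to any other site. Compute squared distances from q = (-6, 2) to each site:
  (-6 − -6)² + (5 − 2)² = 9
  (3 − -6)² + (5 − 2)² = 90
  (4 − -6)² + (-2 − 2)² = 116
Minimum is attained by (-6, 5), so q lies in its Voronoi cell.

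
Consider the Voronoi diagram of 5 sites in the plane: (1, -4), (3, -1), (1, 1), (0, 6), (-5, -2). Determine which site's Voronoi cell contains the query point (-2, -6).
Nearest site = (1, -4)

The Voronoi cell of site s contains exactly those query points closer to s than to any other site. Compute squared distances from q = (-2, -6) to each site:
  (1 − -2)² + (-4 − -6)² = 13
  (-5 − -2)² + (-2 − -6)² = 25
  (3 − -2)² + (-1 − -6)² = 50
  (1 − -2)² + (1 − -6)² = 58
  (0 − -2)² + (6 − -6)² = 148
Minimum is attained by (1, -4), so q lies in its Voronoi cell.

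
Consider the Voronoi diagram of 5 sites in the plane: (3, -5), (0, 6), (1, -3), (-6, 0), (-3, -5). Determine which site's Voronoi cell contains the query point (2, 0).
Nearest site = (1, -3)

The Voronoi cell of site s contains exactly those query points closer to s than to any other site. Compute squared distances from q = (2, 0) to each site:
  (1 − 2)² + (-3 − 0)² = 10
  (3 − 2)² + (-5 − 0)² = 26
  (0 − 2)² + (6 − 0)² = 40
  (-3 − 2)² + (-5 − 0)² = 50
  (-6 − 2)² + (0 − 0)² = 64
Minimum is attained by (1, -3), so q lies in its Voronoi cell.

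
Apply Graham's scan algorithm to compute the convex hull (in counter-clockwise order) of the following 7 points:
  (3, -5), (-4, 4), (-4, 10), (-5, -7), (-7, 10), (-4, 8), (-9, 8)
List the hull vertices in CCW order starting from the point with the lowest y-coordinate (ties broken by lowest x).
Hull (CCW) = [(-5, -7), (3, -5), (-4, 10), (-7, 10), (-9, 8)]

Graham scan procedure:
  1. Find the pivot p₀ = point with lowest y (tie → lowest x): (-5, -7).
  2. Sort the remaining points by polar angle around p₀.
  3. Walk through sorted points, maintaining a stack; pop the top while the last three entries make a non-left turn (cross product ≤ 0).
  4. Final stack is the convex hull in CCW order: (-5, -7), (3, -5), (-4, 10), (-7, 10), (-9, 8).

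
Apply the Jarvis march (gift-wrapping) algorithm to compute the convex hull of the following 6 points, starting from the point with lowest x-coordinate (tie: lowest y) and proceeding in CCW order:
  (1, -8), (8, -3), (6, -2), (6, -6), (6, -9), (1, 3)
Hull (CCW) = [(1, -8), (6, -9), (8, -3), (1, 3)]

Jarvis march: at each step, from the current hull vertex p, select the next vertex q as the point such that every other point lies strictly to the left of (or on) the directed line p → q. (Equivalently: for every other point r, the cross product (q − p) × (r − p) ≥ 0.)
Starting point (lowest x, tie lowest y): (1, -8). Wrap until returning to start. Resulting hull: (1, -8), (6, -9), (8, -3), (1, 3).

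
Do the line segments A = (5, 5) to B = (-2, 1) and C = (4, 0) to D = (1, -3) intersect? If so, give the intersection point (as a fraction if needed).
No (intersection of containing lines falls outside at least one segment)

Parametrize and solve: t = -4/3, s = -31/9. At least one of these is outside [0, 1], so the segments do not intersect.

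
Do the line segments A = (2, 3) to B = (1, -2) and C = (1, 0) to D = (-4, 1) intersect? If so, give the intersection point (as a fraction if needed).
No (intersection of containing lines falls outside at least one segment)

Parametrize and solve: t = 8/13, s = -1/13. At least one of these is outside [0, 1], so the segments do not intersect.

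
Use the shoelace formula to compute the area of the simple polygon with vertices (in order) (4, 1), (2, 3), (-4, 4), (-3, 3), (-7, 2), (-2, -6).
Area = 113/2

Shoelace formula: Area = (1/2) |Σ_i (x_i · y_{i+1} − x_{i+1} · y_i)| (indices mod n). Compute each cross term:
  (4)(3) − (2)(1) = 10
  (2)(4) − (-4)(3) = 20
  (-4)(3) − (-3)(4) = 0
  (-3)(2) − (-7)(3) = 15
  (-7)(-6) − (-2)(2) = 46
  (-2)(1) − (4)(-6) = 22
Sum = 113, so (signed) Area = 113/2 = 113/2, |Area| = 113/2.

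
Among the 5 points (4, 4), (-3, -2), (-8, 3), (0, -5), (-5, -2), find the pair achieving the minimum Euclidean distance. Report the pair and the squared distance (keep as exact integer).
Pair = ((-3, -2), (-5, -2)); squared distance = 4

Compute all C(5, 2) = 10 pairwise squared distances (x_i − x_j)² + (y_i − y_j)². The minimum is 4, attained by the pair ((-3, -2), (-5, -2)).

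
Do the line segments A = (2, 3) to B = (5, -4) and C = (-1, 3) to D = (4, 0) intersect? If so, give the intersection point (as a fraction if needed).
Yes; intersection at (79/26, 15/26) (t = 9/26 on AB, s = 21/26 on CD)

Parametrize AB as A + t(B − A) = (2 + 3 t, 3 + -7 t) and CD as C + s(D − C) = (-1 + 5 s, 3 + -3 s). Solve the linear system for (t, s). Determinant = -26 ≠ 0, so a unique intersection of the containing lines exists. Solution: t = 9/26, s = 21/26 — both in [0, 1], so the segments cross. Intersection point: (79/26, 15/26).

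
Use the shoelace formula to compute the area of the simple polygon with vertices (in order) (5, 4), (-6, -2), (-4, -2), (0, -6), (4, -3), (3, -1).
Area = 44

Shoelace formula: Area = (1/2) |Σ_i (x_i · y_{i+1} − x_{i+1} · y_i)| (indices mod n). Compute each cross term:
  (5)(-2) − (-6)(4) = 14
  (-6)(-2) − (-4)(-2) = 4
  (-4)(-6) − (0)(-2) = 24
  (0)(-3) − (4)(-6) = 24
  (4)(-1) − (3)(-3) = 5
  (3)(4) − (5)(-1) = 17
Sum = 88, so (signed) Area = 88/2 = 44, |Area| = 44.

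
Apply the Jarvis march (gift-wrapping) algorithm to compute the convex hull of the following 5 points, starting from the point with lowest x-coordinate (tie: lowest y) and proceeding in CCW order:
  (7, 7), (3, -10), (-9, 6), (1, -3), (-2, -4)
Hull (CCW) = [(-9, 6), (-2, -4), (3, -10), (7, 7)]

Jarvis march: at each step, from the current hull vertex p, select the next vertex q as the point such that every other point lies strictly to the left of (or on) the directed line p → q. (Equivalently: for every other point r, the cross product (q − p) × (r − p) ≥ 0.)
Starting point (lowest x, tie lowest y): (-9, 6). Wrap until returning to start. Resulting hull: (-9, 6), (-2, -4), (3, -10), (7, 7).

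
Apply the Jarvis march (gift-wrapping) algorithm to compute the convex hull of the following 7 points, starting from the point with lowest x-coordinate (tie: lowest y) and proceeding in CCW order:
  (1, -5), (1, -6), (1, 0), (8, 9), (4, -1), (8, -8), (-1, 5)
Hull (CCW) = [(-1, 5), (1, -6), (8, -8), (8, 9)]

Jarvis march: at each step, from the current hull vertex p, select the next vertex q as the point such that every other point lies strictly to the left of (or on) the directed line p → q. (Equivalently: for every other point r, the cross product (q − p) × (r − p) ≥ 0.)
Starting point (lowest x, tie lowest y): (-1, 5). Wrap until returning to start. Resulting hull: (-1, 5), (1, -6), (8, -8), (8, 9).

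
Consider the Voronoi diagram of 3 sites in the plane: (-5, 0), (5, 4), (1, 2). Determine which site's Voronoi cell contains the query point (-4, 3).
Nearest site = (-5, 0)

The Voronoi cell of site s contains exactly those query points closer to s than to any other site. Compute squared distances from q = (-4, 3) to each site:
  (-5 − -4)² + (0 − 3)² = 10
  (1 − -4)² + (2 − 3)² = 26
  (5 − -4)² + (4 − 3)² = 82
Minimum is attained by (-5, 0), so q lies in its Voronoi cell.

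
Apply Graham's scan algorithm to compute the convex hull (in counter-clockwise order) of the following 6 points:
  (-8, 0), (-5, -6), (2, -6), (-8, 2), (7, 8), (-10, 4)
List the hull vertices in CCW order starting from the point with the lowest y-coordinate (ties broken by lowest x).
Hull (CCW) = [(-5, -6), (2, -6), (7, 8), (-10, 4)]

Graham scan procedure:
  1. Find the pivot p₀ = point with lowest y (tie → lowest x): (-5, -6).
  2. Sort the remaining points by polar angle around p₀.
  3. Walk through sorted points, maintaining a stack; pop the top while the last three entries make a non-left turn (cross product ≤ 0).
  4. Final stack is the convex hull in CCW order: (-5, -6), (2, -6), (7, 8), (-10, 4).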